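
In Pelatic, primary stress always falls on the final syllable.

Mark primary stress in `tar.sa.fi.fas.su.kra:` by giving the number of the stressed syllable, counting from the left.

6

The word has 6 syllables; the final syllable is syllable 6 (kra:).
Primary stress: syllable 6 → tar.sa.fi.fas.su.ˈkra:.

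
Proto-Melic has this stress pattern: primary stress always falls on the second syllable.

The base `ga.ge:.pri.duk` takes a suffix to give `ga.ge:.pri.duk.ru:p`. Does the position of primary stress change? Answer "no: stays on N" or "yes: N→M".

Base `ga.ge:.pri.duk` (4 syllables):
  The word has 4 syllables; the second syllable is syllable 2 (ge:).
  → primary stress on syllable 2.
Suffixed `ga.ge:.pri.duk.ru:p` (5 syllables):
  The word has 5 syllables; the second syllable is syllable 2 (ge:).
  → primary stress on syllable 2.

no: stays on 2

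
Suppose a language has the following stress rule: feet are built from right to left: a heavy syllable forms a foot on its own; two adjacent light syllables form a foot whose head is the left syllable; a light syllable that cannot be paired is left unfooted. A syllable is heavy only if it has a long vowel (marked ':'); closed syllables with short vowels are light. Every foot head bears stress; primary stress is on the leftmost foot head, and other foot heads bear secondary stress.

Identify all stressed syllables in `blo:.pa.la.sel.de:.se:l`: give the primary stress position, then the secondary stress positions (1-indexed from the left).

Weights: 1 blo: H, 2 pa L, 3 la L, 4 sel L, 5 de: H, 6 se:l H.
Parse right to left (heavy = foot alone; LL = one foot; stranded L unfooted): (ˈblo:) pa (ˈla.sel) (ˈde:) (ˈse:l).
Foot heads: 1, 3, 5, 6.
Primary stress on the leftmost head = syllable 1.
Secondary stress on 3, 5, 6: ˈblo:.pa.ˌla.sel.ˌde:.ˌse:l.

primary 1, secondary 3, 5, 6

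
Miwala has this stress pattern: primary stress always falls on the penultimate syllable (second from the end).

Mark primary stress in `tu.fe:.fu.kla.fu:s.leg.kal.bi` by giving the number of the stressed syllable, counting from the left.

7

The word has 8 syllables; the penultimate syllable (second from the end) is syllable 7 (kal).
Primary stress: syllable 7 → tu.fe:.fu.kla.fu:s.leg.ˈkal.bi.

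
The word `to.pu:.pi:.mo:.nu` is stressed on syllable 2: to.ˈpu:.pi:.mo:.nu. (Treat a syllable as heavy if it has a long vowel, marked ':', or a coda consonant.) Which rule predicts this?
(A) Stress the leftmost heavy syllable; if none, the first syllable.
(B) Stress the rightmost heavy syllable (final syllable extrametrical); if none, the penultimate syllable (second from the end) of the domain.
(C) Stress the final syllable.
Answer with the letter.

A

Rule A → syllable 2 ✓.
Rule B → syllable 4 (observed: 2).
Rule C → syllable 5 (observed: 2).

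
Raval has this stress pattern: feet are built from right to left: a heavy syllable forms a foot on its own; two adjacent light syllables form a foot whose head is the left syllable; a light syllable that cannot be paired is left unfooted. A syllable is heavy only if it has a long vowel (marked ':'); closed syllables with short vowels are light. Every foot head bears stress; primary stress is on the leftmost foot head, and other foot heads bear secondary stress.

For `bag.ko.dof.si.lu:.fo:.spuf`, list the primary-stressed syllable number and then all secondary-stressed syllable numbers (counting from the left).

Weights: 1 bag L, 2 ko L, 3 dof L, 4 si L, 5 lu: H, 6 fo: H, 7 spuf L.
Parse right to left (heavy = foot alone; LL = one foot; stranded L unfooted): (ˈbag.ko) (ˈdof.si) (ˈlu:) (ˈfo:) spuf.
Foot heads: 1, 3, 5, 6.
Primary stress on the leftmost head = syllable 1.
Secondary stress on 3, 5, 6: ˈbag.ko.ˌdof.si.ˌlu:.ˌfo:.spuf.

primary 1, secondary 3, 5, 6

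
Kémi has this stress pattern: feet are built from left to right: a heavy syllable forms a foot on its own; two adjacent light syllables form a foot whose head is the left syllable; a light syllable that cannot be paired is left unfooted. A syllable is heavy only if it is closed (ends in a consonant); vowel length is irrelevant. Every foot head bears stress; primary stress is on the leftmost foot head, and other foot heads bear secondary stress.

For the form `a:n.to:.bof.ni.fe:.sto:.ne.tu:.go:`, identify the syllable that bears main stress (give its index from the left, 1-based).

1

Weights: 1 a:n H, 2 to: L, 3 bof H, 4 ni L, 5 fe: L, 6 sto: L, 7 ne L, 8 tu: L, 9 go: L.
Parse left to right (heavy = foot alone; LL = one foot; stranded L unfooted): (ˈa:n) to: (ˈbof) (ˈni.fe:) (ˈsto:.ne) (ˈtu:.go:).
Foot heads: 1, 3, 4, 6, 8.
Primary stress on the leftmost head = syllable 1.
Primary stress: syllable 1 → ˈa:n.to:.bof.ni.fe:.sto:.ne.tu:.go:.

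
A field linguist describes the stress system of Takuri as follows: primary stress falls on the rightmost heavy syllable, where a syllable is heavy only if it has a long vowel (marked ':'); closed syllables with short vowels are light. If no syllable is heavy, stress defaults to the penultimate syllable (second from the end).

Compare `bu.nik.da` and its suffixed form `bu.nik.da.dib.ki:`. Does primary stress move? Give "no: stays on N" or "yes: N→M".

Base `bu.nik.da` (3 syllables):
  Weights: 1 bu L, 2 nik L, 3 da L.
  No heavy syllable in the domain; default to the penultimate syllable (second from the end) = syllable 2.
  → primary stress on syllable 2.
Suffixed `bu.nik.da.dib.ki:` (5 syllables):
  Weights: 1 bu L, 2 nik L, 3 da L, 4 dib L, 5 ki: H.
  Heavy syllables in the domain: 5. The rightmost is syllable 5 (ki:).
  → primary stress on syllable 5.

yes: 2→5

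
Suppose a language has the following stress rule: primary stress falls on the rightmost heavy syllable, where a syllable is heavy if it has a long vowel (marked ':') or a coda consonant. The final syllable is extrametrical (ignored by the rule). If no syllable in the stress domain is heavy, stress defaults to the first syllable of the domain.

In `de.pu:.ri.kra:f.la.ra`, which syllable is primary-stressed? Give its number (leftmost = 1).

The final syllable (6, ra) is extrametrical; the stress domain is syllables 1–5.
Weights: 1 de L, 2 pu: H, 3 ri L, 4 kra:f H, 5 la L.
Heavy syllables in the domain: 2, 4. The rightmost is syllable 4 (kra:f).
Primary stress: syllable 4 → de.pu:.ri.ˈkra:f.la.ra.

4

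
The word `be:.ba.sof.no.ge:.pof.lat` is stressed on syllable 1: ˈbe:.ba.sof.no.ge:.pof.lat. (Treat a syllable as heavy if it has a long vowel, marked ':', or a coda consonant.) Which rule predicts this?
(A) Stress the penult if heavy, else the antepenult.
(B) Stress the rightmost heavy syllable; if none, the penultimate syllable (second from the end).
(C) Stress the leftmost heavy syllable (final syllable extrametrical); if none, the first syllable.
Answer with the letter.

C

Rule A → syllable 6 (observed: 1).
Rule B → syllable 7 (observed: 1).
Rule C → syllable 1 ✓.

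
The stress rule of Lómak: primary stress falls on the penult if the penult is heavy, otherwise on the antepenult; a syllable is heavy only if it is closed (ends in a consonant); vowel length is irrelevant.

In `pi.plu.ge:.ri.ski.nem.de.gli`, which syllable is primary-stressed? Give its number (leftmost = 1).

6

Weights: 6 nem H, 7 de L, 8 gli L.
The penult (syllable 7, de) is light, so stress falls on the antepenult (syllable 6, nem).
Primary stress: syllable 6 → pi.plu.ge:.ri.ski.ˈnem.de.gli.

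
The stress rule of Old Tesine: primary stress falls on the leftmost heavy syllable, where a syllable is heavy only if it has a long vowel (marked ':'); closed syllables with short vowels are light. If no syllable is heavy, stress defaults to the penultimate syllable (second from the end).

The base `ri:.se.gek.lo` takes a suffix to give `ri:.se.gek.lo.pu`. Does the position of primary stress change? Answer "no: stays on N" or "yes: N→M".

no: stays on 1

Base `ri:.se.gek.lo` (4 syllables):
  Weights: 1 ri: H, 2 se L, 3 gek L, 4 lo L.
  Heavy syllables in the domain: 1. The leftmost is syllable 1 (ri:).
  → primary stress on syllable 1.
Suffixed `ri:.se.gek.lo.pu` (5 syllables):
  Weights: 1 ri: H, 2 se L, 3 gek L, 4 lo L, 5 pu L.
  Heavy syllables in the domain: 1. The leftmost is syllable 1 (ri:).
  → primary stress on syllable 1.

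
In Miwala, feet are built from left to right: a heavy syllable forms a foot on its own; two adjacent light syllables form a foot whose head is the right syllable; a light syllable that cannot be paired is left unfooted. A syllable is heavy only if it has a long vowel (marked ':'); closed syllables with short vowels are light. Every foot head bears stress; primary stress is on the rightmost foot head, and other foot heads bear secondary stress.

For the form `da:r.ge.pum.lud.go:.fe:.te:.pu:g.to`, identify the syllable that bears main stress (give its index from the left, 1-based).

8

Weights: 1 da:r H, 2 ge L, 3 pum L, 4 lud L, 5 go: H, 6 fe: H, 7 te: H, 8 pu:g H, 9 to L.
Parse left to right (heavy = foot alone; LL = one foot; stranded L unfooted): (ˈda:r) (ge.ˈpum) lud (ˈgo:) (ˈfe:) (ˈte:) (ˈpu:g) to.
Foot heads: 1, 3, 5, 6, 7, 8.
Primary stress on the rightmost head = syllable 8.
Primary stress: syllable 8 → da:r.ge.pum.lud.go:.fe:.te:.ˈpu:g.to.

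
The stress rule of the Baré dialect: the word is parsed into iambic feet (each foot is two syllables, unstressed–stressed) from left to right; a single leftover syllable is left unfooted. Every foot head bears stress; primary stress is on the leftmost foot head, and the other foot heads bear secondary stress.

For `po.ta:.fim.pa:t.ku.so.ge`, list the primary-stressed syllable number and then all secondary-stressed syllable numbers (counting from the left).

primary 2, secondary 4, 6

Parse left to right into iambic (σˈσ) feet: (po.ˈta:) (fim.ˈpa:t) (ku.ˈso) ge. Syllable 7 is left unfooted.
Foot heads (stressed positions): 2, 4, 6.
End Rule Leftmost: primary stress on the leftmost head = syllable 2.
Secondary stress on 4, 6: po.ˈta:.fim.ˌpa:t.ku.ˌso.ge.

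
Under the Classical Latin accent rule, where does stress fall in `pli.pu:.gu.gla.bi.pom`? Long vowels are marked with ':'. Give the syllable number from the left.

4

Classical Latin: stress the penult if heavy (long vowel or closed), else the antepenult.
Weights: 4 gla L, 5 bi L, 6 pom H.
The penult (syllable 5, bi) is light, so stress falls on the antepenult (syllable 4, gla).
Stress on syllable 4: pli.pu:.gu.ˈgla.bi.pom.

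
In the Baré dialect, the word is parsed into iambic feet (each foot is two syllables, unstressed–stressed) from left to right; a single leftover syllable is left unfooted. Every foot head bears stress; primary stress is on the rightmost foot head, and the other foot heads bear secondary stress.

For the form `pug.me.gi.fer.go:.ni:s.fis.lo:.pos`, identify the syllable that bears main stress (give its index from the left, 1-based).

Parse left to right into iambic (σˈσ) feet: (pug.ˈme) (gi.ˈfer) (go:.ˈni:s) (fis.ˈlo:) pos. Syllable 9 is left unfooted.
Foot heads (stressed positions): 2, 4, 6, 8.
End Rule Rightmost: primary stress on the rightmost head = syllable 8.
Primary stress: syllable 8 → pug.me.gi.fer.go:.ni:s.fis.ˈlo:.pos.

8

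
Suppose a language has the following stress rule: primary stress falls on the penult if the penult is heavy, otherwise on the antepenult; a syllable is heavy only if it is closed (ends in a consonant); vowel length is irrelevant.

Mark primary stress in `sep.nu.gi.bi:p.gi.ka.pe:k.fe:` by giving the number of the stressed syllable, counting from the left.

Weights: 6 ka L, 7 pe:k H, 8 fe: L.
The penult (syllable 7, pe:k) is heavy, so it takes stress.
Primary stress: syllable 7 → sep.nu.gi.bi:p.gi.ka.ˈpe:k.fe:.

7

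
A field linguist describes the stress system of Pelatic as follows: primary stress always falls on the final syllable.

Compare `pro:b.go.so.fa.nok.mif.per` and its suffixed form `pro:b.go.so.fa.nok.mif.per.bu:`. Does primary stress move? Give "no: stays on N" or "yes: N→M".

Base `pro:b.go.so.fa.nok.mif.per` (7 syllables):
  The word has 7 syllables; the final syllable is syllable 7 (per).
  → primary stress on syllable 7.
Suffixed `pro:b.go.so.fa.nok.mif.per.bu:` (8 syllables):
  The word has 8 syllables; the final syllable is syllable 8 (bu:).
  → primary stress on syllable 8.

yes: 7→8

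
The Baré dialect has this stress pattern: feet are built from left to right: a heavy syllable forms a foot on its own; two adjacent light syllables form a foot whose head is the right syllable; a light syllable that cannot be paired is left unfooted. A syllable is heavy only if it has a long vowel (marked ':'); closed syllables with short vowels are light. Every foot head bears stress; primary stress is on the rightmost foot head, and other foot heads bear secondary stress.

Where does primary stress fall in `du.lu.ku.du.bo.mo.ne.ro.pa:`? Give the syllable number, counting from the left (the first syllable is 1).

9

Weights: 1 du L, 2 lu L, 3 ku L, 4 du L, 5 bo L, 6 mo L, 7 ne L, 8 ro L, 9 pa: H.
Parse left to right (heavy = foot alone; LL = one foot; stranded L unfooted): (du.ˈlu) (ku.ˈdu) (bo.ˈmo) (ne.ˈro) (ˈpa:).
Foot heads: 2, 4, 6, 8, 9.
Primary stress on the rightmost head = syllable 9.
Primary stress: syllable 9 → du.lu.ku.du.bo.mo.ne.ro.ˈpa:.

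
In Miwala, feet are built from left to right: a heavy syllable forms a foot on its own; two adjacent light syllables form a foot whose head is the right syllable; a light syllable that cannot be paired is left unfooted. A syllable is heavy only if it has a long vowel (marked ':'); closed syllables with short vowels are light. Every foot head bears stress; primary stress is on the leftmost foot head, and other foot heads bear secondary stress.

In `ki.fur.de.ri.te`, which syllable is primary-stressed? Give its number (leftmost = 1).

2

Weights: 1 ki L, 2 fur L, 3 de L, 4 ri L, 5 te L.
Parse left to right (heavy = foot alone; LL = one foot; stranded L unfooted): (ki.ˈfur) (de.ˈri) te.
Foot heads: 2, 4.
Primary stress on the leftmost head = syllable 2.
Primary stress: syllable 2 → ki.ˈfur.de.ri.te.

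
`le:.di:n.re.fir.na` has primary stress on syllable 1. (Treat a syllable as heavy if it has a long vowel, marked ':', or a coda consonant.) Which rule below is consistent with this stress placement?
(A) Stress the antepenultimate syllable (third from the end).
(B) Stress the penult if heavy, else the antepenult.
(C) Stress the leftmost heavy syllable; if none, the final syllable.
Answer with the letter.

C

Rule A → syllable 3 (observed: 1).
Rule B → syllable 4 (observed: 1).
Rule C → syllable 1 ✓.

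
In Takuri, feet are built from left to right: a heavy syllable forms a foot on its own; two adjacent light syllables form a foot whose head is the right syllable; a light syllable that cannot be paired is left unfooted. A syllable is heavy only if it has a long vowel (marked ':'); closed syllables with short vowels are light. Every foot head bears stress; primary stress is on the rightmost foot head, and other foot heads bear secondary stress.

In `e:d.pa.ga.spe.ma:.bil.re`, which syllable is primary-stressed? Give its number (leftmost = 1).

Weights: 1 e:d H, 2 pa L, 3 ga L, 4 spe L, 5 ma: H, 6 bil L, 7 re L.
Parse left to right (heavy = foot alone; LL = one foot; stranded L unfooted): (ˈe:d) (pa.ˈga) spe (ˈma:) (bil.ˈre).
Foot heads: 1, 3, 5, 7.
Primary stress on the rightmost head = syllable 7.
Primary stress: syllable 7 → e:d.pa.ga.spe.ma:.bil.ˈre.

7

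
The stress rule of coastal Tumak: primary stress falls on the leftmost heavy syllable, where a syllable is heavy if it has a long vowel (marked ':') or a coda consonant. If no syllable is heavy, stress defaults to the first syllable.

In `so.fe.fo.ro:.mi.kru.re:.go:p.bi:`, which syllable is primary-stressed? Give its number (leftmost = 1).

4

Weights: 1 so L, 2 fe L, 3 fo L, 4 ro: H, 5 mi L, 6 kru L, 7 re: H, 8 go:p H, 9 bi: H.
Heavy syllables in the domain: 4, 7, 8, 9. The leftmost is syllable 4 (ro:).
Primary stress: syllable 4 → so.fe.fo.ˈro:.mi.kru.re:.go:p.bi:.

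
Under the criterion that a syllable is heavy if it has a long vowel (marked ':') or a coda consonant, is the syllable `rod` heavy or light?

`rod`: short vowel, closed (coda /d/). Closed → heavy.

heavy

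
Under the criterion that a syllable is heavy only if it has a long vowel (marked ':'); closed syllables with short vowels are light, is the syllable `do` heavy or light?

`do`: short vowel, open (no coda). Short vowel → light.

light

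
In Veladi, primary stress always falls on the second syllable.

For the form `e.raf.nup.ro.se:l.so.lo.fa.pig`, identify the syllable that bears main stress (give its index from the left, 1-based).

The word has 9 syllables; the second syllable is syllable 2 (raf).
Primary stress: syllable 2 → e.ˈraf.nup.ro.se:l.so.lo.fa.pig.

2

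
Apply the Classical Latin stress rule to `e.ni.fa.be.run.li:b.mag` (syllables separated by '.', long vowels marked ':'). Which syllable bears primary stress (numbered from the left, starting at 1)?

6

Classical Latin: stress the penult if heavy (long vowel or closed), else the antepenult.
Weights: 5 run H, 6 li:b H, 7 mag H.
The penult (syllable 6, li:b) is heavy, so it takes stress.
Stress on syllable 6: e.ni.fa.be.run.ˈli:b.mag.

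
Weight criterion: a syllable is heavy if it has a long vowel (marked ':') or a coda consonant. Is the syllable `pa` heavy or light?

`pa`: short vowel, open (no coda). Short vowel, open → light.

light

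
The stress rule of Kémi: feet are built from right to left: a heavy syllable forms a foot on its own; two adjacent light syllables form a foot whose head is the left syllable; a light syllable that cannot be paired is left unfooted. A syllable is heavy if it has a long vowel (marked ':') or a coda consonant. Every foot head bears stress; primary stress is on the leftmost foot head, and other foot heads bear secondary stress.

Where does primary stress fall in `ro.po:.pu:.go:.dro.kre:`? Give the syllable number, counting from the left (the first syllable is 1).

Weights: 1 ro L, 2 po: H, 3 pu: H, 4 go: H, 5 dro L, 6 kre: H.
Parse right to left (heavy = foot alone; LL = one foot; stranded L unfooted): ro (ˈpo:) (ˈpu:) (ˈgo:) dro (ˈkre:).
Foot heads: 2, 3, 4, 6.
Primary stress on the leftmost head = syllable 2.
Primary stress: syllable 2 → ro.ˈpo:.pu:.go:.dro.kre:.

2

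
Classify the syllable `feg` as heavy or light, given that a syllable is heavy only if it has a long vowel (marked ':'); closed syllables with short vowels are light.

light

`feg`: short vowel, closed (coda /g/). Short vowel → light.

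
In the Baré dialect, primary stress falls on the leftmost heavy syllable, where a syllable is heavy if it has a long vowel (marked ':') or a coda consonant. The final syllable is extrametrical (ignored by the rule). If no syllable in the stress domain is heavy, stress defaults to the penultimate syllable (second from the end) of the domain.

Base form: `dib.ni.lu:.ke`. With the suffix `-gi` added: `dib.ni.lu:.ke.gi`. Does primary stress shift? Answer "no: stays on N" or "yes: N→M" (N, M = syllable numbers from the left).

no: stays on 1

Base `dib.ni.lu:.ke` (4 syllables):
  The final syllable (4, ke) is extrametrical; the stress domain is syllables 1–3.
  Weights: 1 dib H, 2 ni L, 3 lu: H.
  Heavy syllables in the domain: 1, 3. The leftmost is syllable 1 (dib).
  → primary stress on syllable 1.
Suffixed `dib.ni.lu:.ke.gi` (5 syllables):
  The final syllable (5, gi) is extrametrical; the stress domain is syllables 1–4.
  Weights: 1 dib H, 2 ni L, 3 lu: H, 4 ke L.
  Heavy syllables in the domain: 1, 3. The leftmost is syllable 1 (dib).
  → primary stress on syllable 1.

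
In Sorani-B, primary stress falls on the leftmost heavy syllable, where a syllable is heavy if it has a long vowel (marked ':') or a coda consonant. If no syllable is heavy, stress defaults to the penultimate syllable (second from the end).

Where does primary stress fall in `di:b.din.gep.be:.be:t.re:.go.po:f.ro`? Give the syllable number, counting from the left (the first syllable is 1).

Weights: 1 di:b H, 2 din H, 3 gep H, 4 be: H, 5 be:t H, 6 re: H, 7 go L, 8 po:f H, 9 ro L.
Heavy syllables in the domain: 1, 2, 3, 4, 5, 6, 8. The leftmost is syllable 1 (di:b).
Primary stress: syllable 1 → ˈdi:b.din.gep.be:.be:t.re:.go.po:f.ro.

1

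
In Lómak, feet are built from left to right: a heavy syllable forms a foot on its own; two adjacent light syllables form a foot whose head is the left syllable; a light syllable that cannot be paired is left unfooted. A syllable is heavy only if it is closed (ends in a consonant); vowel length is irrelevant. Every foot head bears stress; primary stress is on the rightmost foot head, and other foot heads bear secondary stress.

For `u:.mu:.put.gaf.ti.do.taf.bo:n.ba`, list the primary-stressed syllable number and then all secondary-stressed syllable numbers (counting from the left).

Weights: 1 u: L, 2 mu: L, 3 put H, 4 gaf H, 5 ti L, 6 do L, 7 taf H, 8 bo:n H, 9 ba L.
Parse left to right (heavy = foot alone; LL = one foot; stranded L unfooted): (ˈu:.mu:) (ˈput) (ˈgaf) (ˈti.do) (ˈtaf) (ˈbo:n) ba.
Foot heads: 1, 3, 4, 5, 7, 8.
Primary stress on the rightmost head = syllable 8.
Secondary stress on 1, 3, 4, 5, 7: ˌu:.mu:.ˌput.ˌgaf.ˌti.do.ˌtaf.ˈbo:n.ba.

primary 8, secondary 1, 3, 4, 5, 7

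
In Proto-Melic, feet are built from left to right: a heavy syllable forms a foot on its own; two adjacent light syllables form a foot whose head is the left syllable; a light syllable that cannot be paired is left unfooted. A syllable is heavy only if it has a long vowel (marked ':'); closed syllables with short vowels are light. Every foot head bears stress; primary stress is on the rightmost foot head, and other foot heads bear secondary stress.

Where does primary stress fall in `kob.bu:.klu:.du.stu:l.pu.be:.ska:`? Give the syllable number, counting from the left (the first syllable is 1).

8

Weights: 1 kob L, 2 bu: H, 3 klu: H, 4 du L, 5 stu:l H, 6 pu L, 7 be: H, 8 ska: H.
Parse left to right (heavy = foot alone; LL = one foot; stranded L unfooted): kob (ˈbu:) (ˈklu:) du (ˈstu:l) pu (ˈbe:) (ˈska:).
Foot heads: 2, 3, 5, 7, 8.
Primary stress on the rightmost head = syllable 8.
Primary stress: syllable 8 → kob.bu:.klu:.du.stu:l.pu.be:.ˈska:.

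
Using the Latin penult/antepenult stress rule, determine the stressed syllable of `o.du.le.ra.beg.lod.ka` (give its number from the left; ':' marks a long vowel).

6

Classical Latin: stress the penult if heavy (long vowel or closed), else the antepenult.
Weights: 5 beg H, 6 lod H, 7 ka L.
The penult (syllable 6, lod) is heavy, so it takes stress.
Stress on syllable 6: o.du.le.ra.beg.ˈlod.ka.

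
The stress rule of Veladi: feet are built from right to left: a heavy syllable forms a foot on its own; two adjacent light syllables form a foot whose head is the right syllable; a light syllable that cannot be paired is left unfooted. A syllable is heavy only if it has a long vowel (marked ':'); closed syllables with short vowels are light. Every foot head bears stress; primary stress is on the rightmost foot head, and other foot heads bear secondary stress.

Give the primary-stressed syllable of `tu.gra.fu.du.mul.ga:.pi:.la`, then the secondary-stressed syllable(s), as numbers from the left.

primary 7, secondary 3, 5, 6

Weights: 1 tu L, 2 gra L, 3 fu L, 4 du L, 5 mul L, 6 ga: H, 7 pi: H, 8 la L.
Parse right to left (heavy = foot alone; LL = one foot; stranded L unfooted): tu (gra.ˈfu) (du.ˈmul) (ˈga:) (ˈpi:) la.
Foot heads: 3, 5, 6, 7.
Primary stress on the rightmost head = syllable 7.
Secondary stress on 3, 5, 6: tu.gra.ˌfu.du.ˌmul.ˌga:.ˈpi:.la.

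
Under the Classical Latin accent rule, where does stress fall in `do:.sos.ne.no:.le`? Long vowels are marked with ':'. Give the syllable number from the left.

4

Classical Latin: stress the penult if heavy (long vowel or closed), else the antepenult.
Weights: 3 ne L, 4 no: H, 5 le L.
The penult (syllable 4, no:) is heavy, so it takes stress.
Stress on syllable 4: do:.sos.ne.ˈno:.le.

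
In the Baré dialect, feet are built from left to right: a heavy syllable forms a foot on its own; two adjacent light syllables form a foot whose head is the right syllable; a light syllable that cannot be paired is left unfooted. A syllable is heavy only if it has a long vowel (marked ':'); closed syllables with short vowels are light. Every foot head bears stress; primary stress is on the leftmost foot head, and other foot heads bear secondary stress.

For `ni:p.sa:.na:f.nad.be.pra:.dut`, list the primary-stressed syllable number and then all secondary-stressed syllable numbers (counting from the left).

primary 1, secondary 2, 3, 5, 6

Weights: 1 ni:p H, 2 sa: H, 3 na:f H, 4 nad L, 5 be L, 6 pra: H, 7 dut L.
Parse left to right (heavy = foot alone; LL = one foot; stranded L unfooted): (ˈni:p) (ˈsa:) (ˈna:f) (nad.ˈbe) (ˈpra:) dut.
Foot heads: 1, 2, 3, 5, 6.
Primary stress on the leftmost head = syllable 1.
Secondary stress on 2, 3, 5, 6: ˈni:p.ˌsa:.ˌna:f.nad.ˌbe.ˌpra:.dut.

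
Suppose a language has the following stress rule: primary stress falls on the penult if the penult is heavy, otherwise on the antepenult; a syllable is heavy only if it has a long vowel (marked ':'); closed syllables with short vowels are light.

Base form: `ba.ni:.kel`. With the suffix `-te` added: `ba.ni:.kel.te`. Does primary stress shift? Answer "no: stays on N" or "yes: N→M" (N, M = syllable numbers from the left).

no: stays on 2

Base `ba.ni:.kel` (3 syllables):
  Weights: 1 ba L, 2 ni: H, 3 kel L.
  The penult (syllable 2, ni:) is heavy, so it takes stress.
  → primary stress on syllable 2.
Suffixed `ba.ni:.kel.te` (4 syllables):
  Weights: 2 ni: H, 3 kel L, 4 te L.
  The penult (syllable 3, kel) is light, so stress falls on the antepenult (syllable 2, ni:).
  → primary stress on syllable 2.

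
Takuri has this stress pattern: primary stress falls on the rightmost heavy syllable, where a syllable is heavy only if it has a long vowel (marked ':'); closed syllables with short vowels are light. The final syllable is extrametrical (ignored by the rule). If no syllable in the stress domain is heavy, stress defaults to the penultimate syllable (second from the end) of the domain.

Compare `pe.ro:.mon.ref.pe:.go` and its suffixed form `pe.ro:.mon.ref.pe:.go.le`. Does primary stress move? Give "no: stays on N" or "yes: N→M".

Base `pe.ro:.mon.ref.pe:.go` (6 syllables):
  The final syllable (6, go) is extrametrical; the stress domain is syllables 1–5.
  Weights: 1 pe L, 2 ro: H, 3 mon L, 4 ref L, 5 pe: H.
  Heavy syllables in the domain: 2, 5. The rightmost is syllable 5 (pe:).
  → primary stress on syllable 5.
Suffixed `pe.ro:.mon.ref.pe:.go.le` (7 syllables):
  The final syllable (7, le) is extrametrical; the stress domain is syllables 1–6.
  Weights: 1 pe L, 2 ro: H, 3 mon L, 4 ref L, 5 pe: H, 6 go L.
  Heavy syllables in the domain: 2, 5. The rightmost is syllable 5 (pe:).
  → primary stress on syllable 5.

no: stays on 5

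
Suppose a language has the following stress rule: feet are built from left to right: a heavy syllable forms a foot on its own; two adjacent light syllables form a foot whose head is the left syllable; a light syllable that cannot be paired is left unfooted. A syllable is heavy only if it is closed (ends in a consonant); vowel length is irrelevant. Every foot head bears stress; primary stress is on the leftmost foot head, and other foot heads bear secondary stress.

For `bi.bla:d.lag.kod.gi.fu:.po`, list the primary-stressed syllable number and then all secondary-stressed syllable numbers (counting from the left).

primary 2, secondary 3, 4, 5

Weights: 1 bi L, 2 bla:d H, 3 lag H, 4 kod H, 5 gi L, 6 fu: L, 7 po L.
Parse left to right (heavy = foot alone; LL = one foot; stranded L unfooted): bi (ˈbla:d) (ˈlag) (ˈkod) (ˈgi.fu:) po.
Foot heads: 2, 3, 4, 5.
Primary stress on the leftmost head = syllable 2.
Secondary stress on 3, 4, 5: bi.ˈbla:d.ˌlag.ˌkod.ˌgi.fu:.po.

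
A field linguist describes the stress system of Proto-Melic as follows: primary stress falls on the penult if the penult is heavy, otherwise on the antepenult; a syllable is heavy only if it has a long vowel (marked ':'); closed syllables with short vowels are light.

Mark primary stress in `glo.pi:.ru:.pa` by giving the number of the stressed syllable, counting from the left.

3

Weights: 2 pi: H, 3 ru: H, 4 pa L.
The penult (syllable 3, ru:) is heavy, so it takes stress.
Primary stress: syllable 3 → glo.pi:.ˈru:.pa.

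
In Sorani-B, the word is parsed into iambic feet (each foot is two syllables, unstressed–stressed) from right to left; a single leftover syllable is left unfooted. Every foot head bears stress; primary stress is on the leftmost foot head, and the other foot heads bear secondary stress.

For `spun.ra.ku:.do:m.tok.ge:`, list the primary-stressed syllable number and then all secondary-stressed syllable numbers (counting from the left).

primary 2, secondary 4, 6

Parse right to left into iambic (σˈσ) feet: (spun.ˈra) (ku:.ˈdo:m) (tok.ˈge:).
Foot heads (stressed positions): 2, 4, 6.
End Rule Leftmost: primary stress on the leftmost head = syllable 2.
Secondary stress on 4, 6: spun.ˈra.ku:.ˌdo:m.tok.ˌge:.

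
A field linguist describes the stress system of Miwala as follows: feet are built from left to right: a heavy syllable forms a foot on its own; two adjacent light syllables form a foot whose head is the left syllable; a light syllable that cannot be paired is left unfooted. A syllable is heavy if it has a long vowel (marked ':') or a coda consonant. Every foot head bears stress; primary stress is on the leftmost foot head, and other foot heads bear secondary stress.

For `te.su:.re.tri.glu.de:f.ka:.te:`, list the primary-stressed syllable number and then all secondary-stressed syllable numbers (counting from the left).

primary 2, secondary 3, 6, 7, 8

Weights: 1 te L, 2 su: H, 3 re L, 4 tri L, 5 glu L, 6 de:f H, 7 ka: H, 8 te: H.
Parse left to right (heavy = foot alone; LL = one foot; stranded L unfooted): te (ˈsu:) (ˈre.tri) glu (ˈde:f) (ˈka:) (ˈte:).
Foot heads: 2, 3, 6, 7, 8.
Primary stress on the leftmost head = syllable 2.
Secondary stress on 3, 6, 7, 8: te.ˈsu:.ˌre.tri.glu.ˌde:f.ˌka:.ˌte:.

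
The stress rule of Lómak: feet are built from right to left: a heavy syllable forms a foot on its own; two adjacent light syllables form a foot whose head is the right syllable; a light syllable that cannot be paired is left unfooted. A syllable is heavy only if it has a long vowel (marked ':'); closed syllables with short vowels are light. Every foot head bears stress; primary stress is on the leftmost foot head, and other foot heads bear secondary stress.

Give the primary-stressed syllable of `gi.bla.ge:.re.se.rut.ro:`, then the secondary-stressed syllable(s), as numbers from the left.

Weights: 1 gi L, 2 bla L, 3 ge: H, 4 re L, 5 se L, 6 rut L, 7 ro: H.
Parse right to left (heavy = foot alone; LL = one foot; stranded L unfooted): (gi.ˈbla) (ˈge:) re (se.ˈrut) (ˈro:).
Foot heads: 2, 3, 6, 7.
Primary stress on the leftmost head = syllable 2.
Secondary stress on 3, 6, 7: gi.ˈbla.ˌge:.re.se.ˌrut.ˌro:.

primary 2, secondary 3, 6, 7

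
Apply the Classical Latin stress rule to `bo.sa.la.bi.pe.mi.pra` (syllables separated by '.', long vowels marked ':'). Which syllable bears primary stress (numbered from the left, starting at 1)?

Classical Latin: stress the penult if heavy (long vowel or closed), else the antepenult.
Weights: 5 pe L, 6 mi L, 7 pra L.
The penult (syllable 6, mi) is light, so stress falls on the antepenult (syllable 5, pe).
Stress on syllable 5: bo.sa.la.bi.ˈpe.mi.pra.

5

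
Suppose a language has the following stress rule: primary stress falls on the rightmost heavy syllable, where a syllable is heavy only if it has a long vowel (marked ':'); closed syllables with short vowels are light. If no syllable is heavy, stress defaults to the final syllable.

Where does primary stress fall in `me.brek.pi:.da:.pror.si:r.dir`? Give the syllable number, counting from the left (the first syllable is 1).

Weights: 1 me L, 2 brek L, 3 pi: H, 4 da: H, 5 pror L, 6 si:r H, 7 dir L.
Heavy syllables in the domain: 3, 4, 6. The rightmost is syllable 6 (si:r).
Primary stress: syllable 6 → me.brek.pi:.da:.pror.ˈsi:r.dir.

6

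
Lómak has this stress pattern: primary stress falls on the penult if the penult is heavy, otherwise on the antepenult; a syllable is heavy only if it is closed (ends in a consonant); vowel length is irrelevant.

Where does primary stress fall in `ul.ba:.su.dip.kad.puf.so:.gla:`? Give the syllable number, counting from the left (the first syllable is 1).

6

Weights: 6 puf H, 7 so: L, 8 gla: L.
The penult (syllable 7, so:) is light, so stress falls on the antepenult (syllable 6, puf).
Primary stress: syllable 6 → ul.ba:.su.dip.kad.ˈpuf.so:.gla:.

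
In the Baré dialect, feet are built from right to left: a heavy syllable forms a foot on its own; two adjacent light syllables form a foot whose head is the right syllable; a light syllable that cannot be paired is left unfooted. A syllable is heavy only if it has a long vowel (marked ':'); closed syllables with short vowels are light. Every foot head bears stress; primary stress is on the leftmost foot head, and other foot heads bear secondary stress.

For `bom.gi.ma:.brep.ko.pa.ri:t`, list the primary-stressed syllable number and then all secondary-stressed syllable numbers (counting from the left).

primary 2, secondary 3, 6, 7

Weights: 1 bom L, 2 gi L, 3 ma: H, 4 brep L, 5 ko L, 6 pa L, 7 ri:t H.
Parse right to left (heavy = foot alone; LL = one foot; stranded L unfooted): (bom.ˈgi) (ˈma:) brep (ko.ˈpa) (ˈri:t).
Foot heads: 2, 3, 6, 7.
Primary stress on the leftmost head = syllable 2.
Secondary stress on 3, 6, 7: bom.ˈgi.ˌma:.brep.ko.ˌpa.ˌri:t.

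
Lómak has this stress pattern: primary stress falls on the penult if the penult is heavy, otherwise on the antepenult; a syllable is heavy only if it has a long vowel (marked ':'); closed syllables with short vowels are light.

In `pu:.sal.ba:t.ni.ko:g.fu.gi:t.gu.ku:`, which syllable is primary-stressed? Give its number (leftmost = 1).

7

Weights: 7 gi:t H, 8 gu L, 9 ku: H.
The penult (syllable 8, gu) is light, so stress falls on the antepenult (syllable 7, gi:t).
Primary stress: syllable 7 → pu:.sal.ba:t.ni.ko:g.fu.ˈgi:t.gu.ku:.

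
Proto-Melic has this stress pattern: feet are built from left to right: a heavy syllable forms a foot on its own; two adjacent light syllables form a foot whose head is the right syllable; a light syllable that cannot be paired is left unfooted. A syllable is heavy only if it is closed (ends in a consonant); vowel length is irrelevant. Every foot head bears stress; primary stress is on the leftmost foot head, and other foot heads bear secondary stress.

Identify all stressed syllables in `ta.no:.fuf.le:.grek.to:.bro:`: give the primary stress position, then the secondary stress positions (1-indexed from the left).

Weights: 1 ta L, 2 no: L, 3 fuf H, 4 le: L, 5 grek H, 6 to: L, 7 bro: L.
Parse left to right (heavy = foot alone; LL = one foot; stranded L unfooted): (ta.ˈno:) (ˈfuf) le: (ˈgrek) (to:.ˈbro:).
Foot heads: 2, 3, 5, 7.
Primary stress on the leftmost head = syllable 2.
Secondary stress on 3, 5, 7: ta.ˈno:.ˌfuf.le:.ˌgrek.to:.ˌbro:.

primary 2, secondary 3, 5, 7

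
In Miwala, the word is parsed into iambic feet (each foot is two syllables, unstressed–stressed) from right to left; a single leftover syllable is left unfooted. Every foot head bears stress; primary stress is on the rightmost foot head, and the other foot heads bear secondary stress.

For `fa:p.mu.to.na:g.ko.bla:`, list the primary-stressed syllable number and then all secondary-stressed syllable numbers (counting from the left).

Parse right to left into iambic (σˈσ) feet: (fa:p.ˈmu) (to.ˈna:g) (ko.ˈbla:).
Foot heads (stressed positions): 2, 4, 6.
End Rule Rightmost: primary stress on the rightmost head = syllable 6.
Secondary stress on 2, 4: fa:p.ˌmu.to.ˌna:g.ko.ˈbla:.

primary 6, secondary 2, 4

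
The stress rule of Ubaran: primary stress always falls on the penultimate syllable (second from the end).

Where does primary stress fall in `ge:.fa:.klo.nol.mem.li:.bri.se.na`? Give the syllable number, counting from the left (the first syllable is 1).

8

The word has 9 syllables; the penultimate syllable (second from the end) is syllable 8 (se).
Primary stress: syllable 8 → ge:.fa:.klo.nol.mem.li:.bri.ˈse.na.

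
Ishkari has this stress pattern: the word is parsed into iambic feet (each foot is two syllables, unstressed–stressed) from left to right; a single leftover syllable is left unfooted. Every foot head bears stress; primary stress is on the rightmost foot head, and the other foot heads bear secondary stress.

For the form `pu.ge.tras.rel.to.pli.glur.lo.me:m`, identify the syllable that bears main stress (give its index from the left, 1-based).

8

Parse left to right into iambic (σˈσ) feet: (pu.ˈge) (tras.ˈrel) (to.ˈpli) (glur.ˈlo) me:m. Syllable 9 is left unfooted.
Foot heads (stressed positions): 2, 4, 6, 8.
End Rule Rightmost: primary stress on the rightmost head = syllable 8.
Primary stress: syllable 8 → pu.ge.tras.rel.to.pli.glur.ˈlo.me:m.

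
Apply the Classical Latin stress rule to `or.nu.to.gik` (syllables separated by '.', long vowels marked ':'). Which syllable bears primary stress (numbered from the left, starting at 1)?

2

Classical Latin: stress the penult if heavy (long vowel or closed), else the antepenult.
Weights: 2 nu L, 3 to L, 4 gik H.
The penult (syllable 3, to) is light, so stress falls on the antepenult (syllable 2, nu).
Stress on syllable 2: or.ˈnu.to.gik.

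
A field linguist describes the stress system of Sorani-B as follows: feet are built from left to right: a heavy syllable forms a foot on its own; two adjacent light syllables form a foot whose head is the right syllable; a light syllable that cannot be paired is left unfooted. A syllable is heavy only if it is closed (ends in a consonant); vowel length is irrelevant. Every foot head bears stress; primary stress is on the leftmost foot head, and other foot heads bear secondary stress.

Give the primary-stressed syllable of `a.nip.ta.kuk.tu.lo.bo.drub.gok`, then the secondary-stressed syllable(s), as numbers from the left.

Weights: 1 a L, 2 nip H, 3 ta L, 4 kuk H, 5 tu L, 6 lo L, 7 bo L, 8 drub H, 9 gok H.
Parse left to right (heavy = foot alone; LL = one foot; stranded L unfooted): a (ˈnip) ta (ˈkuk) (tu.ˈlo) bo (ˈdrub) (ˈgok).
Foot heads: 2, 4, 6, 8, 9.
Primary stress on the leftmost head = syllable 2.
Secondary stress on 4, 6, 8, 9: a.ˈnip.ta.ˌkuk.tu.ˌlo.bo.ˌdrub.ˌgok.

primary 2, secondary 4, 6, 8, 9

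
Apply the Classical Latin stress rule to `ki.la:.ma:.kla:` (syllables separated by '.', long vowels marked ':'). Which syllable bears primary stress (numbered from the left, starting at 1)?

3

Classical Latin: stress the penult if heavy (long vowel or closed), else the antepenult.
Weights: 2 la: H, 3 ma: H, 4 kla: H.
The penult (syllable 3, ma:) is heavy, so it takes stress.
Stress on syllable 3: ki.la:.ˈma:.kla:.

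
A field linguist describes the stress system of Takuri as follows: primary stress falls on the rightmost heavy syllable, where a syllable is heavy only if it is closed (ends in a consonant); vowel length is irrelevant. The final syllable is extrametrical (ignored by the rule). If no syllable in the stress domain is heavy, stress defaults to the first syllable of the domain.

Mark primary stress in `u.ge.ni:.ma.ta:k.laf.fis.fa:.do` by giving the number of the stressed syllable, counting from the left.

7

The final syllable (9, do) is extrametrical; the stress domain is syllables 1–8.
Weights: 1 u L, 2 ge L, 3 ni: L, 4 ma L, 5 ta:k H, 6 laf H, 7 fis H, 8 fa: L.
Heavy syllables in the domain: 5, 6, 7. The rightmost is syllable 7 (fis).
Primary stress: syllable 7 → u.ge.ni:.ma.ta:k.laf.ˈfis.fa:.do.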